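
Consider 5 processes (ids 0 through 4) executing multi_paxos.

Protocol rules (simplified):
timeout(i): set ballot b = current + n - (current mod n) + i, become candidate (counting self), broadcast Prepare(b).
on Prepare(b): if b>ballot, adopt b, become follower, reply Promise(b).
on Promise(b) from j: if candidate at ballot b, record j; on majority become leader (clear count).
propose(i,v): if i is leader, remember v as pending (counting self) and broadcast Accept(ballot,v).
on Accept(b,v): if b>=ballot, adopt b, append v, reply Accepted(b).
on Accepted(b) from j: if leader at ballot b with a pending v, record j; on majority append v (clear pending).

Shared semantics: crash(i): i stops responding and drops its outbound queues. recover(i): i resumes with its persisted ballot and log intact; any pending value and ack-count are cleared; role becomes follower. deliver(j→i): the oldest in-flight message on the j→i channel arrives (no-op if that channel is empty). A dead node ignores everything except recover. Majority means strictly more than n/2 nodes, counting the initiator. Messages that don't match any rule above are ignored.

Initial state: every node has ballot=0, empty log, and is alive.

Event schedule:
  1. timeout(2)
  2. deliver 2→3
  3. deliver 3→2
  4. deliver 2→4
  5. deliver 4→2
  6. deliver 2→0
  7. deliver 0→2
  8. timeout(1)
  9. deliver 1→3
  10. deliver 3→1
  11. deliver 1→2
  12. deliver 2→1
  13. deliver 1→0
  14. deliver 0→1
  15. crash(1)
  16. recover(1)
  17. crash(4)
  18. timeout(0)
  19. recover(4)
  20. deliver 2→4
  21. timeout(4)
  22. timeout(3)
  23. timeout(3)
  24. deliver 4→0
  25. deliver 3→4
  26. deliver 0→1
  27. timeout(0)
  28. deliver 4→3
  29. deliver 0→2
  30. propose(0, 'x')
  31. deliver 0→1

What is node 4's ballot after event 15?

7

[1] timeout(2) → N2(cand b7 [-])
[2] deliver 2→3 → N3(foll b7 [-])
[3] deliver 3→2 → ∅
[4] deliver 2→4 → N4(foll b7 [-])
[5] deliver 4→2 → N2(lead b7 [-])
[6] deliver 2→0 → N0(foll b7 [-])
[7] deliver 0→2 → ∅
[8] timeout(1) → N1(cand b6 [-])
[9] deliver 1→3 → ∅
[10] deliver 3→1 → ∅
[11] deliver 1→2 → ∅
[12] deliver 2→1 → N1(foll b7 [-])
[13] deliver 1→0 → ∅
[14] deliver 0→1 → ∅
[15] crash(1) → N1(✗foll b7 [-])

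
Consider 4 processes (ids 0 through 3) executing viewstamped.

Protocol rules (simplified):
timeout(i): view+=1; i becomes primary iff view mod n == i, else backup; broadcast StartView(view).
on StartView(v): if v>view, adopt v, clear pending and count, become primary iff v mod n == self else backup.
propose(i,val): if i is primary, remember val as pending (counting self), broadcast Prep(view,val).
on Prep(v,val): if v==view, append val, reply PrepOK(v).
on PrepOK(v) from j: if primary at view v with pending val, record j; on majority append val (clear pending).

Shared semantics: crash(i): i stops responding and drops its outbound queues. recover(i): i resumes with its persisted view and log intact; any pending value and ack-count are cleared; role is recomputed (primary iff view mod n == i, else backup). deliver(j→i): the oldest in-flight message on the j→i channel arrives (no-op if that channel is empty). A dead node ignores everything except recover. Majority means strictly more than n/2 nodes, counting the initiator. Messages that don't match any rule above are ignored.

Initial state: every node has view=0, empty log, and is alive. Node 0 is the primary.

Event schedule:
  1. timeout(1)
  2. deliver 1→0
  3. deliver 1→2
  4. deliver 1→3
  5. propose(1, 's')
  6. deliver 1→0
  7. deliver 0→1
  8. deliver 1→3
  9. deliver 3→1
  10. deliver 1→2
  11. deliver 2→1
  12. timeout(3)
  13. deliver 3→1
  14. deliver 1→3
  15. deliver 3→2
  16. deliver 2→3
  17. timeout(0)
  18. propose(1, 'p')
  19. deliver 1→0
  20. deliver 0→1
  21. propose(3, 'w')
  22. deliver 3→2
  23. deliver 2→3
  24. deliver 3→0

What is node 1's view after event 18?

step 1 timeout(1): 1={prim,v=1,log=-}
step 2 deliver 1→0: 0={back,v=1,log=-}
step 3 deliver 1→2: 2={back,v=1,log=-}
step 4 deliver 1→3: 3={back,v=1,log=-}
step 5 propose(1,'s'): —
step 6 deliver 1→0: 0={back,v=1,log=s}
step 7 deliver 0→1: —
step 8 deliver 1→3: 3={back,v=1,log=s}
step 9 deliver 3→1: 1={prim,v=1,log=s}
step 10 deliver 1→2: 2={back,v=1,log=s}
step 11 deliver 2→1: —
step 12 timeout(3): 3={back,v=2,log=s}
step 13 deliver 3→1: 1={back,v=2,log=s}
step 14 deliver 1→3: —
step 15 deliver 3→2: 2={prim,v=2,log=s}
step 16 deliver 2→3: —
step 17 timeout(0): 0={back,v=2,log=s}
step 18 propose(1,'p'): —

2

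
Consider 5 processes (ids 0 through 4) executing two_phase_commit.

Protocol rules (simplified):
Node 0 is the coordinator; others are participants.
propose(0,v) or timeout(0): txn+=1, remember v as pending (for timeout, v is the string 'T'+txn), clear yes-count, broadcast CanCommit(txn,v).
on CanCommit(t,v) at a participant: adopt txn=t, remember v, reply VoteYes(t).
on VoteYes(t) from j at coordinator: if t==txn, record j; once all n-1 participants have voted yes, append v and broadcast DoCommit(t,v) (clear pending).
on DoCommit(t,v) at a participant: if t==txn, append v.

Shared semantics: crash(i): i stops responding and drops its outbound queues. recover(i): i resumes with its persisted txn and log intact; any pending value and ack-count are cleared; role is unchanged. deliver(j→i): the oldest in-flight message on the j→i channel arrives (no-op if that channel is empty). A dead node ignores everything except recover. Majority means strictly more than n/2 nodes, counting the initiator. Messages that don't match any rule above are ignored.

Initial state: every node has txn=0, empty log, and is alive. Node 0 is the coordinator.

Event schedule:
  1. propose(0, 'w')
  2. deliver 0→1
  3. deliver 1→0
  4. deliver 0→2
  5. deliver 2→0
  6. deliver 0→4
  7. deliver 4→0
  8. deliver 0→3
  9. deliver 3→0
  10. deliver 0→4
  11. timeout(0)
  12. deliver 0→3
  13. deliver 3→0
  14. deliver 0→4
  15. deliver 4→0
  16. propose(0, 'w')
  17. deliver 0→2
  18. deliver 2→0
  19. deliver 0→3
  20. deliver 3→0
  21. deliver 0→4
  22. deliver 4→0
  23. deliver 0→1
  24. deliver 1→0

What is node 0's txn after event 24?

e1 propose(0,'w'): 0[coor,t=1,-]
e2 deliver 0→1: 1[part,t=1,-]
e3 deliver 1→0: ·
e4 deliver 0→2: 2[part,t=1,-]
e5 deliver 2→0: ·
e6 deliver 0→4: 4[part,t=1,-]
e7 deliver 4→0: ·
e8 deliver 0→3: 3[part,t=1,-]
e9 deliver 3→0: 0[coor,t=1,w]
e10 deliver 0→4: 4[part,t=1,w]
e11 timeout(0): 0[coor,t=2,w]
e12 deliver 0→3: 3[part,t=1,w]
e13 deliver 3→0: ·
e14 deliver 0→4: 4[part,t=2,w]
e15 deliver 4→0: ·
e16 propose(0,'w'): 0[coor,t=3,w]
e17 deliver 0→2: 2[part,t=1,w]
e18 deliver 2→0: ·
e19 deliver 0→3: 3[part,t=2,w]
e20 deliver 3→0: ·
e21 deliver 0→4: 4[part,t=3,w]
e22 deliver 4→0: ·
e23 deliver 0→1: 1[part,t=1,w]
e24 deliver 1→0: ·

3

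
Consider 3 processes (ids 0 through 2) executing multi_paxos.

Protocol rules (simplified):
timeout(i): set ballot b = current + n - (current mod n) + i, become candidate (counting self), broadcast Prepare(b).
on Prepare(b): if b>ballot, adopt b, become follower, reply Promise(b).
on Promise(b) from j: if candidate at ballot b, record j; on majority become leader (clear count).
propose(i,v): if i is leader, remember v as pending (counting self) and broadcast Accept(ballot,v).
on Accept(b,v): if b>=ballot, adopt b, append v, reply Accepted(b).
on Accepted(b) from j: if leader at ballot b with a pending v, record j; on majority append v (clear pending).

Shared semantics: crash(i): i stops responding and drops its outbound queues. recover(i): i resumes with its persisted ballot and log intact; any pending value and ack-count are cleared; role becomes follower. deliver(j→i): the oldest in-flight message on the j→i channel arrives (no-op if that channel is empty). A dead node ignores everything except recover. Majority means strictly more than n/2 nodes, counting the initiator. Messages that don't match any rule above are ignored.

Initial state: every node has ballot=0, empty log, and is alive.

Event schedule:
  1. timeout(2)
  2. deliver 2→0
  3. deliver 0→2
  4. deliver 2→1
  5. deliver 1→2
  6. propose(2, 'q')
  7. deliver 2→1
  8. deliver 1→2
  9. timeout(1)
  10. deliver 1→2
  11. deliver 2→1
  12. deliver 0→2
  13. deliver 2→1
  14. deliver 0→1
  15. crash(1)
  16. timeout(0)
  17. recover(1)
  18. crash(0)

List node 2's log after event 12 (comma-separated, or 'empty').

step 1 timeout(2): 2={cand,b=5,log=-}
step 2 deliver 2→0: 0={foll,b=5,log=-}
step 3 deliver 0→2: 2={lead,b=5,log=-}
step 4 deliver 2→1: 1={foll,b=5,log=-}
step 5 deliver 1→2: —
step 6 propose(2,'q'): —
step 7 deliver 2→1: 1={foll,b=5,log=q}
step 8 deliver 1→2: 2={lead,b=5,log=q}
step 9 timeout(1): 1={cand,b=7,log=q}
step 10 deliver 1→2: 2={foll,b=7,log=q}
step 11 deliver 2→1: 1={lead,b=7,log=q}
step 12 deliver 0→2: —

q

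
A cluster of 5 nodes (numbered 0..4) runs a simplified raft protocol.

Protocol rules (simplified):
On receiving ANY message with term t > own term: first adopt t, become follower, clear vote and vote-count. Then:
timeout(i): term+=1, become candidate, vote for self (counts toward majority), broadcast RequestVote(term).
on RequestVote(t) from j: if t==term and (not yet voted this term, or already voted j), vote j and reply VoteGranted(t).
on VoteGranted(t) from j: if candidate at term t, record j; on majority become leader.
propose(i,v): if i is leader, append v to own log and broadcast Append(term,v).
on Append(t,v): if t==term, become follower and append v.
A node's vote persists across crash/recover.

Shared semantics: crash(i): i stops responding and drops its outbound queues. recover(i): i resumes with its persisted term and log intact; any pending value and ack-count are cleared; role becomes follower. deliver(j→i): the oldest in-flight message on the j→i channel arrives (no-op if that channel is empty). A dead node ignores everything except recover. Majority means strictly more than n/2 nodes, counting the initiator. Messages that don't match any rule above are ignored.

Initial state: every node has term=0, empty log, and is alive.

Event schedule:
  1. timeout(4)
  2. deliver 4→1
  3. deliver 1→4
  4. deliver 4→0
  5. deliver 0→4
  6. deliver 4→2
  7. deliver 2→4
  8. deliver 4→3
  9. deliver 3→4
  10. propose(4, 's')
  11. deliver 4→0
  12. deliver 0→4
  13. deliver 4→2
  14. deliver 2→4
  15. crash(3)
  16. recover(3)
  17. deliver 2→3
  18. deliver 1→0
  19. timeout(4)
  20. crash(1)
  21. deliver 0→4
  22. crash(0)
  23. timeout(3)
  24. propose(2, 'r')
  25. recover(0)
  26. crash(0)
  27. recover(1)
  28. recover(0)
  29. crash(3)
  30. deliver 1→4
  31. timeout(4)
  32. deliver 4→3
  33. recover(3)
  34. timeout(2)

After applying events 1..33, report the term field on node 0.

1

e1 timeout(4): 4[cand,t=1,-]
e2 deliver 4→1: 1[foll,t=1,-]
e3 deliver 1→4: ·
e4 deliver 4→0: 0[foll,t=1,-]
e5 deliver 0→4: 4[lead,t=1,-]
e6 deliver 4→2: 2[foll,t=1,-]
e7 deliver 2→4: ·
e8 deliver 4→3: 3[foll,t=1,-]
e9 deliver 3→4: ·
e10 propose(4,'s'): 4[lead,t=1,s]
e11 deliver 4→0: 0[foll,t=1,s]
e12 deliver 0→4: ·
e13 deliver 4→2: 2[foll,t=1,s]
e14 deliver 2→4: ·
e15 crash(3): 3[✗foll,t=1,-]
e16 recover(3): 3[foll,t=1,-]
e17 deliver 2→3: ·
e18 deliver 1→0: ·
e19 timeout(4): 4[cand,t=2,s]
e20 crash(1): 1[✗foll,t=1,-]
e21 deliver 0→4: ·
e22 crash(0): 0[✗foll,t=1,s]
e23 timeout(3): 3[cand,t=2,-]
e24 propose(2,'r'): ·
e25 recover(0): 0[foll,t=1,s]
e26 crash(0): 0[✗foll,t=1,s]
e27 recover(1): 1[foll,t=1,-]
e28 recover(0): 0[foll,t=1,s]
e29 crash(3): 3[✗cand,t=2,-]
e30 deliver 1→4: ·
e31 timeout(4): 4[cand,t=3,s]
e32 deliver 4→3: ·
e33 recover(3): 3[foll,t=2,-]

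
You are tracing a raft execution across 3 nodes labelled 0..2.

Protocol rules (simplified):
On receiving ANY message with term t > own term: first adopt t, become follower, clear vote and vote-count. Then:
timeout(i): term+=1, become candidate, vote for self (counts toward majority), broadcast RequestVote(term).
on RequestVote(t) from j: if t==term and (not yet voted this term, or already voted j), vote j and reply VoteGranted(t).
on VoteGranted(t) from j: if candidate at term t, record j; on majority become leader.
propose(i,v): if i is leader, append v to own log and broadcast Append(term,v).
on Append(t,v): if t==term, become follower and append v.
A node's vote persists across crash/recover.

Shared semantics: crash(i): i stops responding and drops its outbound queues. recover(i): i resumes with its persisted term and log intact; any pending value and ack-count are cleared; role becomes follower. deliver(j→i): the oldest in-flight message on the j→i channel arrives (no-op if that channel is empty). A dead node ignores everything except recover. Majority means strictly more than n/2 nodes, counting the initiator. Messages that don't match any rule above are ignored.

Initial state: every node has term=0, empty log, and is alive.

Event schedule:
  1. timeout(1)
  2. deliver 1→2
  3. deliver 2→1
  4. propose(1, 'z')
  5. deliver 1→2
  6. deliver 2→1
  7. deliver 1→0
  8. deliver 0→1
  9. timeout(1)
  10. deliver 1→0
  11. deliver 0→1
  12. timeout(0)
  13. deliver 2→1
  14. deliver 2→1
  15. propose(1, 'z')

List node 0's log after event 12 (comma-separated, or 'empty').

e1 timeout(1): 1[cand,t=1,-]
e2 deliver 1→2: 2[foll,t=1,-]
e3 deliver 2→1: 1[lead,t=1,-]
e4 propose(1,'z'): 1[lead,t=1,z]
e5 deliver 1→2: 2[foll,t=1,z]
e6 deliver 2→1: ·
e7 deliver 1→0: 0[foll,t=1,-]
e8 deliver 0→1: ·
e9 timeout(1): 1[cand,t=2,z]
e10 deliver 1→0: 0[foll,t=1,z]
e11 deliver 0→1: ·
e12 timeout(0): 0[cand,t=2,z]

z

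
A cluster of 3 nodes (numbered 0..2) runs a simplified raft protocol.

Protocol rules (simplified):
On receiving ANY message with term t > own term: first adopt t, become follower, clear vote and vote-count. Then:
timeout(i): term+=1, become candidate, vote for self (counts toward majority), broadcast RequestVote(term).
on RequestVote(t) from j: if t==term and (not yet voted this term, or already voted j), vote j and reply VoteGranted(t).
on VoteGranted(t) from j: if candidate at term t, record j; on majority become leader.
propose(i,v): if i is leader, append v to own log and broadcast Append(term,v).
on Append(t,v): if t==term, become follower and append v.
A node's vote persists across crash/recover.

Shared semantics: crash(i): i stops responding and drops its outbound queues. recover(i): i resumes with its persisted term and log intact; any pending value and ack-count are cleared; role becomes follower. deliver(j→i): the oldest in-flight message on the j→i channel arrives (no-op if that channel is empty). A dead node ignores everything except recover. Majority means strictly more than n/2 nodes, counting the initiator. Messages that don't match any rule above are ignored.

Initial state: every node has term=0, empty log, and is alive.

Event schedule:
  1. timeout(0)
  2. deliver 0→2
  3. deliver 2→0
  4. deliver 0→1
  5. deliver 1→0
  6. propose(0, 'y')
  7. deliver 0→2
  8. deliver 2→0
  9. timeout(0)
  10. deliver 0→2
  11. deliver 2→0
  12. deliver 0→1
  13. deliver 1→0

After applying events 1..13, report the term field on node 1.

after 1 — timeout(0): n0:cand/t1/[-]
after 2 — deliver 0→2: n2:foll/t1/[-]
after 3 — deliver 2→0: n0:lead/t1/[-]
after 4 — deliver 0→1: n1:foll/t1/[-]
after 5 — deliver 1→0: ·
after 6 — propose(0,'y'): n0:lead/t1/[y]
after 7 — deliver 0→2: n2:foll/t1/[y]
after 8 — deliver 2→0: ·
after 9 — timeout(0): n0:cand/t2/[y]
after 10 — deliver 0→2: n2:foll/t2/[y]
after 11 — deliver 2→0: n0:lead/t2/[y]
after 12 — deliver 0→1: n1:foll/t1/[y]
after 13 — deliver 1→0: ·

1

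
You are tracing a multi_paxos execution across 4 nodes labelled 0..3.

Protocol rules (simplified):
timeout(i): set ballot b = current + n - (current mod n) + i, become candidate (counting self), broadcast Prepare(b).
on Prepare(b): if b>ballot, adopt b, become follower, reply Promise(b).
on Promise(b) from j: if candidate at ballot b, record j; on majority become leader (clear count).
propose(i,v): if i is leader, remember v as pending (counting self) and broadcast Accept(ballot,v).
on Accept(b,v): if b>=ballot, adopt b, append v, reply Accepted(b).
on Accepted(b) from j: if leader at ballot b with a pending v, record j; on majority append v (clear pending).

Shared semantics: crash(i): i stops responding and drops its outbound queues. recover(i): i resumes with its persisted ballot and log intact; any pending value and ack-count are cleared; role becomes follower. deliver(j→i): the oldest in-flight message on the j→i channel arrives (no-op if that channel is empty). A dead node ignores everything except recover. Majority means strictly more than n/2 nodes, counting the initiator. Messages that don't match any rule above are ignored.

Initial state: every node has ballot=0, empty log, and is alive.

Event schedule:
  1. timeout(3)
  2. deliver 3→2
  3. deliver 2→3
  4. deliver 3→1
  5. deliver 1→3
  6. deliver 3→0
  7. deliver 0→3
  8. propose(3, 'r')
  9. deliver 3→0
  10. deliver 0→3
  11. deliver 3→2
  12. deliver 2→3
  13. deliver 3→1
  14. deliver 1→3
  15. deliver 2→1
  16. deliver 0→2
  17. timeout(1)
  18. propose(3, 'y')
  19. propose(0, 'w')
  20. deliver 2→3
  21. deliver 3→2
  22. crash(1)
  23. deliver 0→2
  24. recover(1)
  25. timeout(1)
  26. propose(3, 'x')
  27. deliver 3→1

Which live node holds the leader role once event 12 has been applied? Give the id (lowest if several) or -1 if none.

3

[1] timeout(3) → N3(cand b7 [-])
[2] deliver 3→2 → N2(foll b7 [-])
[3] deliver 2→3 → ∅
[4] deliver 3→1 → N1(foll b7 [-])
[5] deliver 1→3 → N3(lead b7 [-])
[6] deliver 3→0 → N0(foll b7 [-])
[7] deliver 0→3 → ∅
[8] propose(3,'r') → ∅
[9] deliver 3→0 → N0(foll b7 [r])
[10] deliver 0→3 → ∅
[11] deliver 3→2 → N2(foll b7 [r])
[12] deliver 2→3 → N3(lead b7 [r])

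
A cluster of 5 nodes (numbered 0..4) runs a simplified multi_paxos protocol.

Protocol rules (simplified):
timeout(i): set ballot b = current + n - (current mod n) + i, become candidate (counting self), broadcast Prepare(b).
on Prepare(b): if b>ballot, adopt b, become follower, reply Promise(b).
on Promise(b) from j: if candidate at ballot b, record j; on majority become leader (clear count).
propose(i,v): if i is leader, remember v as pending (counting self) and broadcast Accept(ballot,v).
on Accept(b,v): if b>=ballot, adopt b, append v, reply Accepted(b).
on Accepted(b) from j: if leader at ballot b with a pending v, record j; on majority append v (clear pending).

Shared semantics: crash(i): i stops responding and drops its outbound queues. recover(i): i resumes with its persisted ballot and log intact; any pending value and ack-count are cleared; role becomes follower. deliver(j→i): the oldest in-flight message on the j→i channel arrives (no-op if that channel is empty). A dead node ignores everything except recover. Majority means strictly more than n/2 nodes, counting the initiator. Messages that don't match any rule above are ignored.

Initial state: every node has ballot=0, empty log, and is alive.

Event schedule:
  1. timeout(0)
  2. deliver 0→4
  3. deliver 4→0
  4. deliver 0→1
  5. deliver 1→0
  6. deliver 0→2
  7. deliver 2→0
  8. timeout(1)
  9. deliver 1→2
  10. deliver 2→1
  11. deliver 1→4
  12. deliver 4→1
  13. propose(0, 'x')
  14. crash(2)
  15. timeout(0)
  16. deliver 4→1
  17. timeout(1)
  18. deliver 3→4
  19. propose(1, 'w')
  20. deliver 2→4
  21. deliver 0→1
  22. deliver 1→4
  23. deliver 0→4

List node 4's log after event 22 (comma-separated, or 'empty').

empty

after 1 — timeout(0): n0:cand/b5/[-]
after 2 — deliver 0→4: n4:foll/b5/[-]
after 3 — deliver 4→0: ·
after 4 — deliver 0→1: n1:foll/b5/[-]
after 5 — deliver 1→0: n0:lead/b5/[-]
after 6 — deliver 0→2: n2:foll/b5/[-]
after 7 — deliver 2→0: ·
after 8 — timeout(1): n1:cand/b11/[-]
after 9 — deliver 1→2: n2:foll/b11/[-]
after 10 — deliver 2→1: ·
after 11 — deliver 1→4: n4:foll/b11/[-]
after 12 — deliver 4→1: n1:lead/b11/[-]
after 13 — propose(0,'x'): ·
after 14 — crash(2): n2:✗foll/b11/[-]
after 15 — timeout(0): n0:cand/b10/[-]
after 16 — deliver 4→1: ·
after 17 — timeout(1): n1:cand/b16/[-]
after 18 — deliver 3→4: ·
after 19 — propose(1,'w'): ·
after 20 — deliver 2→4: ·
after 21 — deliver 0→1: ·
after 22 — deliver 1→4: n4:foll/b16/[-]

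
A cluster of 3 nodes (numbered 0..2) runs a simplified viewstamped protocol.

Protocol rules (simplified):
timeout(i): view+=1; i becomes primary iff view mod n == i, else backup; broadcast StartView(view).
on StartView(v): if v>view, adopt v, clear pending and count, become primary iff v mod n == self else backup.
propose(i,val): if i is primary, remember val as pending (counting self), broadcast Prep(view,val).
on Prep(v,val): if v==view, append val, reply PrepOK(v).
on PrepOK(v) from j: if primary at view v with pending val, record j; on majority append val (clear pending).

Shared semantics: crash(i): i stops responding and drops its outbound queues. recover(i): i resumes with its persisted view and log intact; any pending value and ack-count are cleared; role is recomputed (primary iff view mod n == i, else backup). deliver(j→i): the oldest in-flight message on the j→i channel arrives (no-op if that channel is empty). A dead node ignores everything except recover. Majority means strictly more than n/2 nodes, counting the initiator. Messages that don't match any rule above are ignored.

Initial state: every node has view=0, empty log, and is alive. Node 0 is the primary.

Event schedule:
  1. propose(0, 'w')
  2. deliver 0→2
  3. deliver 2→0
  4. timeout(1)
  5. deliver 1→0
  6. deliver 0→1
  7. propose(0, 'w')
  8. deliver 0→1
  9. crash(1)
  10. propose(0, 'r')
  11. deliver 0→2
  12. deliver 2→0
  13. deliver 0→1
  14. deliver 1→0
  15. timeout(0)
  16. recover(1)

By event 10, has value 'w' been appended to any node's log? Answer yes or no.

yes

step 1 propose(0,'w'): —
step 2 deliver 0→2: 2={back,v=0,log=w}
step 3 deliver 2→0: 0={prim,v=0,log=w}
step 4 timeout(1): 1={prim,v=1,log=-}
step 5 deliver 1→0: 0={back,v=1,log=w}
step 6 deliver 0→1: —
step 7 propose(0,'w'): —
step 8 deliver 0→1: —
step 9 crash(1): 1={✗prim,v=1,log=-}
step 10 propose(0,'r'): —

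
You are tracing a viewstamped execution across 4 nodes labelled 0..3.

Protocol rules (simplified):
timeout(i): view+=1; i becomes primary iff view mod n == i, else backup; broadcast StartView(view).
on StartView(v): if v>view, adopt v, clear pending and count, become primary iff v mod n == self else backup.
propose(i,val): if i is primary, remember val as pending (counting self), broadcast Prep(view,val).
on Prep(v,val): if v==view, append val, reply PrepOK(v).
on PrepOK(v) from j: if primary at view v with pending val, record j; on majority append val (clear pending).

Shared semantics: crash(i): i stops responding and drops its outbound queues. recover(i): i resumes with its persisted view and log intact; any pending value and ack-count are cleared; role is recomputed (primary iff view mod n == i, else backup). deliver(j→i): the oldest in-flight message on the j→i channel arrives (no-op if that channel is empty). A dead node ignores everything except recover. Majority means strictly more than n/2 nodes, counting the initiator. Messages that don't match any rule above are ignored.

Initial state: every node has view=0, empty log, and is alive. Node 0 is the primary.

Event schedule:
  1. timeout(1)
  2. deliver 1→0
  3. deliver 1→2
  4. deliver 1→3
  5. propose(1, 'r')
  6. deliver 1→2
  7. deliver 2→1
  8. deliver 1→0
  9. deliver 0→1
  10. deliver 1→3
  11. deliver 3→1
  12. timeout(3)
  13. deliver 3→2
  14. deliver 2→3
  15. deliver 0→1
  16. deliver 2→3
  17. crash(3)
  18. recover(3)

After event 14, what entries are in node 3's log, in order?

r

e1 timeout(1): 1[prim,v=1,-]
e2 deliver 1→0: 0[back,v=1,-]
e3 deliver 1→2: 2[back,v=1,-]
e4 deliver 1→3: 3[back,v=1,-]
e5 propose(1,'r'): ·
e6 deliver 1→2: 2[back,v=1,r]
e7 deliver 2→1: ·
e8 deliver 1→0: 0[back,v=1,r]
e9 deliver 0→1: 1[prim,v=1,r]
e10 deliver 1→3: 3[back,v=1,r]
e11 deliver 3→1: ·
e12 timeout(3): 3[back,v=2,r]
e13 deliver 3→2: 2[prim,v=2,r]
e14 deliver 2→3: ·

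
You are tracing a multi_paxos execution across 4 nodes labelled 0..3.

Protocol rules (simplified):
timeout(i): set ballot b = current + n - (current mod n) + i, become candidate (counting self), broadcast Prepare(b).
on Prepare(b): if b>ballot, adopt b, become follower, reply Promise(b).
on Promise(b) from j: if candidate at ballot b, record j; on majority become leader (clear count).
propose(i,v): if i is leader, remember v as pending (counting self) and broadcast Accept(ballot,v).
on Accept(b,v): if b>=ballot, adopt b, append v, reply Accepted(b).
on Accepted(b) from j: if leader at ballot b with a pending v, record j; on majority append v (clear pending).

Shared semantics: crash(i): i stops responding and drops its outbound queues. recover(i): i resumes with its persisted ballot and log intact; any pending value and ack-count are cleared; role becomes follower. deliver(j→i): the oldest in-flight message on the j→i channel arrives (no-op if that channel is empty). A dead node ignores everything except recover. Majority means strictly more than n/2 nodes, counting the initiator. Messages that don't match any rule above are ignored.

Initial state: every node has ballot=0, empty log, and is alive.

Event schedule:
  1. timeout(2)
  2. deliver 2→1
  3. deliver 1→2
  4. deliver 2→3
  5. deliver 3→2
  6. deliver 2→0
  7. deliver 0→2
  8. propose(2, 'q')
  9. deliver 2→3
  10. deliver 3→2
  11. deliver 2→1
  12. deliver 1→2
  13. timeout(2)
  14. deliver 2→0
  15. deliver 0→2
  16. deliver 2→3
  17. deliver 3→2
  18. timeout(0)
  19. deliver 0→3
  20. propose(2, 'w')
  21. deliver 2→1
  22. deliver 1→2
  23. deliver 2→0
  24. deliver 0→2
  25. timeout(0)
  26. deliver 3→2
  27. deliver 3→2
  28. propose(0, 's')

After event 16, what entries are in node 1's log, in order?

e1 timeout(2): 2[cand,b=6,-]
e2 deliver 2→1: 1[foll,b=6,-]
e3 deliver 1→2: ·
e4 deliver 2→3: 3[foll,b=6,-]
e5 deliver 3→2: 2[lead,b=6,-]
e6 deliver 2→0: 0[foll,b=6,-]
e7 deliver 0→2: ·
e8 propose(2,'q'): ·
e9 deliver 2→3: 3[foll,b=6,q]
e10 deliver 3→2: ·
e11 deliver 2→1: 1[foll,b=6,q]
e12 deliver 1→2: 2[lead,b=6,q]
e13 timeout(2): 2[cand,b=10,q]
e14 deliver 2→0: 0[foll,b=6,q]
e15 deliver 0→2: ·
e16 deliver 2→3: 3[foll,b=10,q]

q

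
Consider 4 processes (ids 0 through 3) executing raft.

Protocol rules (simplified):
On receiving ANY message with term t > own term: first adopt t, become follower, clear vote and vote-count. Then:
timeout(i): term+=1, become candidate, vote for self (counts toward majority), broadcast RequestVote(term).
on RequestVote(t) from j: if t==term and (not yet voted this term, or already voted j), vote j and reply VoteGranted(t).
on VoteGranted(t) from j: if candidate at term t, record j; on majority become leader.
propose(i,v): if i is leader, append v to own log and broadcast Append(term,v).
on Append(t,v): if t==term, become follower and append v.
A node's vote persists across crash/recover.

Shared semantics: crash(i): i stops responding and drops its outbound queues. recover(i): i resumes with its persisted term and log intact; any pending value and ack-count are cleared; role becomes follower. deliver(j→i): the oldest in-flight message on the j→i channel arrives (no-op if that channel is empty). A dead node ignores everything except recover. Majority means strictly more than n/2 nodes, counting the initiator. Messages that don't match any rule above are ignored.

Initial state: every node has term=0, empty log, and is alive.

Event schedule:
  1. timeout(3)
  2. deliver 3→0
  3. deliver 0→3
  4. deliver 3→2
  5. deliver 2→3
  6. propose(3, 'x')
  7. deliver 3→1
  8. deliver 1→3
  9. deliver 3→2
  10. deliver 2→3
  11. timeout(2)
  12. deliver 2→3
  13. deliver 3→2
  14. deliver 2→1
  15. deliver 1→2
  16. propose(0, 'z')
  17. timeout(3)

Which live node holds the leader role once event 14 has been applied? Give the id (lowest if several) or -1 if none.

after 1 — timeout(3): n3:cand/t1/[-]
after 2 — deliver 3→0: n0:foll/t1/[-]
after 3 — deliver 0→3: ·
after 4 — deliver 3→2: n2:foll/t1/[-]
after 5 — deliver 2→3: n3:lead/t1/[-]
after 6 — propose(3,'x'): n3:lead/t1/[x]
after 7 — deliver 3→1: n1:foll/t1/[-]
after 8 — deliver 1→3: ·
after 9 — deliver 3→2: n2:foll/t1/[x]
after 10 — deliver 2→3: ·
after 11 — timeout(2): n2:cand/t2/[x]
after 12 — deliver 2→3: n3:foll/t2/[x]
after 13 — deliver 3→2: ·
after 14 — deliver 2→1: n1:foll/t2/[-]

-1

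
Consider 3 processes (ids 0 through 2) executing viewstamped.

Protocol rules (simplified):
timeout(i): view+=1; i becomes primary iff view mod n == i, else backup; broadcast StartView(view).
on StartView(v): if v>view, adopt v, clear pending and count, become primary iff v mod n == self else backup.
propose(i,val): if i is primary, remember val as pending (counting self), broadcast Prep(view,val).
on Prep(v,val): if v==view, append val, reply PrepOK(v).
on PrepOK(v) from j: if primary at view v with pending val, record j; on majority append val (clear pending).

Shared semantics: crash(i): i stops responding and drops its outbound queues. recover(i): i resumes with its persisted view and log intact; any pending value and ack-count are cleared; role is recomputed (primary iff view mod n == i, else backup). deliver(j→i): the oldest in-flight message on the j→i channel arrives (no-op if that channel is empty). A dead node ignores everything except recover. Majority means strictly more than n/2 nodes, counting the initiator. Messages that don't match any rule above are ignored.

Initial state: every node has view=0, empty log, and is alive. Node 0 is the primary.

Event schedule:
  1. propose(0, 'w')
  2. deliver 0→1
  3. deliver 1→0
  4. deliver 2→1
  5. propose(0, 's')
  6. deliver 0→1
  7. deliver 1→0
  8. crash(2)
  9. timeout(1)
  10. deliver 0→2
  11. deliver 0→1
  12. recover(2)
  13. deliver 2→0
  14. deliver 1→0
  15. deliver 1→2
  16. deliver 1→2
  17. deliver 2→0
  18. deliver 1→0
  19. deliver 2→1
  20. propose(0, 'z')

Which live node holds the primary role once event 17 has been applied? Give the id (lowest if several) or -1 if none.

1

after 1 — propose(0,'w'): ·
after 2 — deliver 0→1: n1:back/v0/[w]
after 3 — deliver 1→0: n0:prim/v0/[w]
after 4 — deliver 2→1: ·
after 5 — propose(0,'s'): ·
after 6 — deliver 0→1: n1:back/v0/[w,s]
after 7 — deliver 1→0: n0:prim/v0/[w,s]
after 8 — crash(2): n2:✗back/v0/[-]
after 9 — timeout(1): n1:prim/v1/[w,s]
after 10 — deliver 0→2: ·
after 11 — deliver 0→1: ·
after 12 — recover(2): n2:back/v0/[-]
after 13 — deliver 2→0: ·
after 14 — deliver 1→0: n0:back/v1/[w,s]
after 15 — deliver 1→2: n2:back/v1/[-]
after 16 — deliver 1→2: ·
after 17 — deliver 2→0: ·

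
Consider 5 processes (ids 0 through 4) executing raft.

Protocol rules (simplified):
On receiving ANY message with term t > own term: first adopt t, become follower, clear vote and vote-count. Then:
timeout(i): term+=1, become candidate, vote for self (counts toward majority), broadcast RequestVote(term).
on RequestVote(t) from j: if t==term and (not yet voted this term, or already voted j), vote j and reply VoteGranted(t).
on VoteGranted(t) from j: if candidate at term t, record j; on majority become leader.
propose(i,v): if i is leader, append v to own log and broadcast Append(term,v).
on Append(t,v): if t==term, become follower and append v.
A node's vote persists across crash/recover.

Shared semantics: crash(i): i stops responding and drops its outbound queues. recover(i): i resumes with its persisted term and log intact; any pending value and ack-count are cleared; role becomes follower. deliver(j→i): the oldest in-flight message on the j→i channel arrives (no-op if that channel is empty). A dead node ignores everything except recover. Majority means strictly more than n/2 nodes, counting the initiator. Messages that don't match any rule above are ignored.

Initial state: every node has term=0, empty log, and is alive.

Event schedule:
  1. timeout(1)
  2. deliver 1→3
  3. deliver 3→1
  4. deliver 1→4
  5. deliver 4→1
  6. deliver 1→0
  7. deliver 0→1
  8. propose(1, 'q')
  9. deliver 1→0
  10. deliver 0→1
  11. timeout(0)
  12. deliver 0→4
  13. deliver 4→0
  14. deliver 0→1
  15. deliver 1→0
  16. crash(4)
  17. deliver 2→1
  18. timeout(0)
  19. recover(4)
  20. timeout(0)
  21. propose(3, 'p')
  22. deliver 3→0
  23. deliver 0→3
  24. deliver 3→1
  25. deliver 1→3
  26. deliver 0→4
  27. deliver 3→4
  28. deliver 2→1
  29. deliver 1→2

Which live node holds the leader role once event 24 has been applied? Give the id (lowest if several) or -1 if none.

-1

step 1 timeout(1): 1={cand,t=1,log=-}
step 2 deliver 1→3: 3={foll,t=1,log=-}
step 3 deliver 3→1: —
step 4 deliver 1→4: 4={foll,t=1,log=-}
step 5 deliver 4→1: 1={lead,t=1,log=-}
step 6 deliver 1→0: 0={foll,t=1,log=-}
step 7 deliver 0→1: —
step 8 propose(1,'q'): 1={lead,t=1,log=q}
step 9 deliver 1→0: 0={foll,t=1,log=q}
step 10 deliver 0→1: —
step 11 timeout(0): 0={cand,t=2,log=q}
step 12 deliver 0→4: 4={foll,t=2,log=-}
step 13 deliver 4→0: —
step 14 deliver 0→1: 1={foll,t=2,log=q}
step 15 deliver 1→0: 0={lead,t=2,log=q}
step 16 crash(4): 4={✗foll,t=2,log=-}
step 17 deliver 2→1: —
step 18 timeout(0): 0={cand,t=3,log=q}
step 19 recover(4): 4={foll,t=2,log=-}
step 20 timeout(0): 0={cand,t=4,log=q}
step 21 propose(3,'p'): —
step 22 deliver 3→0: —
step 23 deliver 0→3: 3={foll,t=2,log=-}
step 24 deliver 3→1: —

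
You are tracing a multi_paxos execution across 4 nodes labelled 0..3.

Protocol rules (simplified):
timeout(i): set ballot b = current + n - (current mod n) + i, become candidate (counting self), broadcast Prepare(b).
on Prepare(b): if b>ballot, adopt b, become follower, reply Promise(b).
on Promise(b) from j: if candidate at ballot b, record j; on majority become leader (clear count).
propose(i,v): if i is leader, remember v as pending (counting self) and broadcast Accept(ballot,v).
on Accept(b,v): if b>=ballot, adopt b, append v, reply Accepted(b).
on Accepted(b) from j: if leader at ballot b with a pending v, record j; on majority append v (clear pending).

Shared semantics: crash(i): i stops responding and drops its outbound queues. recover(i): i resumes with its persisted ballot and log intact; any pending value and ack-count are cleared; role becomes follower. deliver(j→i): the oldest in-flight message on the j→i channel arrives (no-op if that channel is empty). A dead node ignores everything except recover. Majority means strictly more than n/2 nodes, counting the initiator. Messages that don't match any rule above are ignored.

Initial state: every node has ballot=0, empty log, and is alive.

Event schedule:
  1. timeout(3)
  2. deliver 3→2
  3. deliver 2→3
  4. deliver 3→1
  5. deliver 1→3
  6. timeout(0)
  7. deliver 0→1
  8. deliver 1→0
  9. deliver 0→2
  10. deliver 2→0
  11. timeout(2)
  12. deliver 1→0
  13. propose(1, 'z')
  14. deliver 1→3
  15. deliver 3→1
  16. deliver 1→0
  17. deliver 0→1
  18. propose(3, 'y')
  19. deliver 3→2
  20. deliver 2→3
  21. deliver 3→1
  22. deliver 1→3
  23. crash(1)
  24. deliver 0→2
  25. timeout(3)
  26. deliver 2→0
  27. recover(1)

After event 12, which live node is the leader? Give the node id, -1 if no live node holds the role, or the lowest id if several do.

[1] timeout(3) → N3(cand b7 [-])
[2] deliver 3→2 → N2(foll b7 [-])
[3] deliver 2→3 → ∅
[4] deliver 3→1 → N1(foll b7 [-])
[5] deliver 1→3 → N3(lead b7 [-])
[6] timeout(0) → N0(cand b4 [-])
[7] deliver 0→1 → ∅
[8] deliver 1→0 → ∅
[9] deliver 0→2 → ∅
[10] deliver 2→0 → ∅
[11] timeout(2) → N2(cand b10 [-])
[12] deliver 1→0 → ∅

3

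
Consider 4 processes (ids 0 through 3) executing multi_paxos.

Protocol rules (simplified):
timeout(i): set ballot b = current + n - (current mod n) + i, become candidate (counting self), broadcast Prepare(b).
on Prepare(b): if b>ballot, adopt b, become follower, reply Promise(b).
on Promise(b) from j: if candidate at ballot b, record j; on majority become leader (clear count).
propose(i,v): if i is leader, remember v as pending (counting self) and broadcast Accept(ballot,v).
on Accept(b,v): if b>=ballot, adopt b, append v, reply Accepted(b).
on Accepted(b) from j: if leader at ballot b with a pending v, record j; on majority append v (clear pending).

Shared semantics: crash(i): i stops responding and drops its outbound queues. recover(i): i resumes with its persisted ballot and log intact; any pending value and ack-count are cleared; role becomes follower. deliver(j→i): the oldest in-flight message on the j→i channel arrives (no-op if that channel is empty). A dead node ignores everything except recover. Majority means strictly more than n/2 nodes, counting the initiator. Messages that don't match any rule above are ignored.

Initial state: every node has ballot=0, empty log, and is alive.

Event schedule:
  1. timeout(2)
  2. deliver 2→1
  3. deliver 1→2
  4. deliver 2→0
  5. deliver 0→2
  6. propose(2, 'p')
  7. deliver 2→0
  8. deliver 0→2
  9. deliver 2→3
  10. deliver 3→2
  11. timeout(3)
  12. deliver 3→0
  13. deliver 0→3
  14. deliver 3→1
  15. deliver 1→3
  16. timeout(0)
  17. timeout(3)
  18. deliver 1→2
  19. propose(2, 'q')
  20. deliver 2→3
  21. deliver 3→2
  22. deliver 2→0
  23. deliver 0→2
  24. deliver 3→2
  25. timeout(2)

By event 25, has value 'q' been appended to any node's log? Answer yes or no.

step 1 timeout(2): 2={cand,b=6,log=-}
step 2 deliver 2→1: 1={foll,b=6,log=-}
step 3 deliver 1→2: —
step 4 deliver 2→0: 0={foll,b=6,log=-}
step 5 deliver 0→2: 2={lead,b=6,log=-}
step 6 propose(2,'p'): —
step 7 deliver 2→0: 0={foll,b=6,log=p}
step 8 deliver 0→2: —
step 9 deliver 2→3: 3={foll,b=6,log=-}
step 10 deliver 3→2: —
step 11 timeout(3): 3={cand,b=11,log=-}
step 12 deliver 3→0: 0={foll,b=11,log=p}
step 13 deliver 0→3: —
step 14 deliver 3→1: 1={foll,b=11,log=-}
step 15 deliver 1→3: 3={lead,b=11,log=-}
step 16 timeout(0): 0={cand,b=12,log=p}
step 17 timeout(3): 3={cand,b=15,log=-}
step 18 deliver 1→2: —
step 19 propose(2,'q'): —
step 20 deliver 2→3: —
step 21 deliver 3→2: 2={foll,b=11,log=-}
step 22 deliver 2→0: —
step 23 deliver 0→2: 2={foll,b=12,log=-}
step 24 deliver 3→2: 2={foll,b=15,log=-}
step 25 timeout(2): 2={cand,b=18,log=-}

no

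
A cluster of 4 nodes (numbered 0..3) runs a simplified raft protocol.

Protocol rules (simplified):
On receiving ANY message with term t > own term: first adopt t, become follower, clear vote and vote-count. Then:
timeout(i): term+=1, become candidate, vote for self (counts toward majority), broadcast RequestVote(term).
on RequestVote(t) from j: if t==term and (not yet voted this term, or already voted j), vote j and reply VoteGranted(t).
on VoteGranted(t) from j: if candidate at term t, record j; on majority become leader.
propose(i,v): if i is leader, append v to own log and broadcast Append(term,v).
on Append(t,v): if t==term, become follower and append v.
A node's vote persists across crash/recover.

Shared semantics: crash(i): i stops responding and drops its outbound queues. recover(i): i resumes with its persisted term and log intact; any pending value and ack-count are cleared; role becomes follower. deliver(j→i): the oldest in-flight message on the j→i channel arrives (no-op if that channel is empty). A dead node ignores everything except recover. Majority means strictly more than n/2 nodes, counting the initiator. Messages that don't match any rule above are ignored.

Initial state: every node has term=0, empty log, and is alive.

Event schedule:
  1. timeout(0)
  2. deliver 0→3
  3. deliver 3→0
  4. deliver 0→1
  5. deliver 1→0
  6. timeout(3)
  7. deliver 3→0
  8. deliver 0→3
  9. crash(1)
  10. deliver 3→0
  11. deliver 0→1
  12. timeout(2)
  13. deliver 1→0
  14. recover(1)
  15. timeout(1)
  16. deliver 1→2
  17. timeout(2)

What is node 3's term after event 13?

[1] timeout(0) → N0(cand t1 [-])
[2] deliver 0→3 → N3(foll t1 [-])
[3] deliver 3→0 → ∅
[4] deliver 0→1 → N1(foll t1 [-])
[5] deliver 1→0 → N0(lead t1 [-])
[6] timeout(3) → N3(cand t2 [-])
[7] deliver 3→0 → N0(foll t2 [-])
[8] deliver 0→3 → ∅
[9] crash(1) → N1(✗foll t1 [-])
[10] deliver 3→0 → ∅
[11] deliver 0→1 → ∅
[12] timeout(2) → N2(cand t1 [-])
[13] deliver 1→0 → ∅

2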